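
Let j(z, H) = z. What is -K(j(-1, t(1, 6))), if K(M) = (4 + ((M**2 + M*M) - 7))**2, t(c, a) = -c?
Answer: -1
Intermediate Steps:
K(M) = (-3 + 2*M**2)**2 (K(M) = (4 + ((M**2 + M**2) - 7))**2 = (4 + (2*M**2 - 7))**2 = (4 + (-7 + 2*M**2))**2 = (-3 + 2*M**2)**2)
-K(j(-1, t(1, 6))) = -(-3 + 2*(-1)**2)**2 = -(-3 + 2*1)**2 = -(-3 + 2)**2 = -1*(-1)**2 = -1*1 = -1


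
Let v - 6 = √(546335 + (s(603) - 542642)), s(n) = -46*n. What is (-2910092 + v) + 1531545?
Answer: -1378541 + I*√24045 ≈ -1.3785e+6 + 155.06*I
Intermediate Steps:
v = 6 + I*√24045 (v = 6 + √(546335 + (-46*603 - 542642)) = 6 + √(546335 + (-27738 - 542642)) = 6 + √(546335 - 570380) = 6 + √(-24045) = 6 + I*√24045 ≈ 6.0 + 155.06*I)
(-2910092 + v) + 1531545 = (-2910092 + (6 + I*√24045)) + 1531545 = (-2910086 + I*√24045) + 1531545 = -1378541 + I*√24045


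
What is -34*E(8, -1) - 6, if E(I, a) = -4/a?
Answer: -142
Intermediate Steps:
-34*E(8, -1) - 6 = -(-136)/(-1) - 6 = -(-136)*(-1) - 6 = -34*4 - 6 = -136 - 6 = -142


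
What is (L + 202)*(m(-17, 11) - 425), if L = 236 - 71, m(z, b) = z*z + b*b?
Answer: -5505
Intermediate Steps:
m(z, b) = b² + z² (m(z, b) = z² + b² = b² + z²)
L = 165
(L + 202)*(m(-17, 11) - 425) = (165 + 202)*((11² + (-17)²) - 425) = 367*((121 + 289) - 425) = 367*(410 - 425) = 367*(-15) = -5505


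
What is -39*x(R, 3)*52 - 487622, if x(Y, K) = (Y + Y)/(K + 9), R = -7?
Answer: -485256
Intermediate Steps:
x(Y, K) = 2*Y/(9 + K) (x(Y, K) = (2*Y)/(9 + K) = 2*Y/(9 + K))
-39*x(R, 3)*52 - 487622 = -78*(-7)/(9 + 3)*52 - 487622 = -78*(-7)/12*52 - 487622 = -39*(-7/6)*52 - 487622 = (91/2)*52 - 487622 = 2366 - 487622 = -485256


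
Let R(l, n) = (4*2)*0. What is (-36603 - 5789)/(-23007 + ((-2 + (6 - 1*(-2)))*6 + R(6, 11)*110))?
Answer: 42392/22971 ≈ 1.8455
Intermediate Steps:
R(l, n) = 0 (R(l, n) = 8*0 = 0)
(-36603 - 5789)/(-23007 + ((-2 + (6 - 1*(-2)))*6 + R(6, 11)*110)) = (-36603 - 5789)/(-23007 + ((-2 + (6 - 1*(-2)))*6 + 0*110)) = -42392/(-23007 + ((-2 + (6 + 2))*6 + 0)) = -42392/(-23007 + ((-2 + 8)*6 + 0)) = -42392/(-23007 + (6*6 + 0)) = -42392/(-23007 + (36 + 0)) = -42392/(-23007 + 36) = -42392/(-22971) = -42392*(-1/22971) = 42392/22971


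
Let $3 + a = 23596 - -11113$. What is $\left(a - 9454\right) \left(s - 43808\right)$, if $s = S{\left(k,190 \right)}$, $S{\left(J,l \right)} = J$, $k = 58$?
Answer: $-1104775000$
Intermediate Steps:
$s = 58$
$a = 34706$ ($a = -3 + \left(23596 - -11113\right) = -3 + \left(23596 + 11113\right) = -3 + 34709 = 34706$)
$\left(a - 9454\right) \left(s - 43808\right) = \left(34706 - 9454\right) \left(58 - 43808\right) = 25252 \left(-43750\right) = -1104775000$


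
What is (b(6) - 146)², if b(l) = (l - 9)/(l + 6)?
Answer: 342225/16 ≈ 21389.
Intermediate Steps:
b(l) = (-9 + l)/(6 + l)
(b(6) - 146)² = ((-9 + 6)/(6 + 6) - 146)² = (-3/12 - 146)² = ((1/12)*(-3) - 146)² = (-¼ - 146)² = (-585/4)² = 342225/16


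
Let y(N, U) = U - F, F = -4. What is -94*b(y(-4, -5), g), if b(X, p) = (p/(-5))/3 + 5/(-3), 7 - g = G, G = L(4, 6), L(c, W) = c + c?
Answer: 752/5 ≈ 150.40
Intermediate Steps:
L(c, W) = 2*c
y(N, U) = 4 + U (y(N, U) = U - 1*(-4) = U + 4 = 4 + U)
G = 8 (G = 2*4 = 8)
g = -1 (g = 7 - 1*8 = 7 - 8 = -1)
b(X, p) = -5/3 - p/15 (b(X, p) = (p*(-⅕))*(⅓) + 5*(-⅓) = -p/5*(⅓) - 5/3 = -p/15 - 5/3 = -5/3 - p/15)
-94*b(y(-4, -5), g) = -94*(-5/3 - 1/15*(-1)) = -94*(-5/3 + 1/15) = -94*(-8/5) = 752/5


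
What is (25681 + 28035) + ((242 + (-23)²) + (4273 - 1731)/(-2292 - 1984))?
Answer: 116491935/2138 ≈ 54486.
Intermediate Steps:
(25681 + 28035) + ((242 + (-23)²) + (4273 - 1731)/(-2292 - 1984)) = 53716 + ((242 + 529) + 2542/(-4276)) = 53716 + (771 + 2542*(-1/4276)) = 53716 + (771 - 1271/2138) = 53716 + 1647127/2138 = 116491935/2138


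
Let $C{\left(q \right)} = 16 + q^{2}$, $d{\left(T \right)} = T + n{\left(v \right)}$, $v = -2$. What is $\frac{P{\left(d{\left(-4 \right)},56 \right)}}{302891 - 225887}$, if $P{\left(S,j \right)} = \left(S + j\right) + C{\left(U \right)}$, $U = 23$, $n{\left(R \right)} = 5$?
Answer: $\frac{301}{38502} \approx 0.0078178$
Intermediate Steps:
$d{\left(T \right)} = 5 + T$ ($d{\left(T \right)} = T + 5 = 5 + T$)
$P{\left(S,j \right)} = 545 + S + j$ ($P{\left(S,j \right)} = \left(S + j\right) + \left(16 + 23^{2}\right) = \left(S + j\right) + \left(16 + 529\right) = \left(S + j\right) + 545 = 545 + S + j$)
$\frac{P{\left(d{\left(-4 \right)},56 \right)}}{302891 - 225887} = \frac{545 + \left(5 - 4\right) + 56}{302891 - 225887} = \frac{545 + 1 + 56}{302891 - 225887} = \frac{602}{77004} = 602 \cdot \frac{1}{77004} = \frac{301}{38502}$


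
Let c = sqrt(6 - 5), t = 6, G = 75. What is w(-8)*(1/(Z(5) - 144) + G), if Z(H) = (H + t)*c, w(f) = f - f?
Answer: 0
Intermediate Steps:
w(f) = 0
c = 1 (c = sqrt(1) = 1)
Z(H) = 6 + H (Z(H) = (H + 6)*1 = (6 + H)*1 = 6 + H)
w(-8)*(1/(Z(5) - 144) + G) = 0*(1/((6 + 5) - 144) + 75) = 0*(1/(11 - 144) + 75) = 0*(1/(-133) + 75) = 0*(-1/133 + 75) = 0*(9974/133) = 0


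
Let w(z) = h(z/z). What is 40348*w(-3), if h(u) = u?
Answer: 40348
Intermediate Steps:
w(z) = 1 (w(z) = z/z = 1)
40348*w(-3) = 40348*1 = 40348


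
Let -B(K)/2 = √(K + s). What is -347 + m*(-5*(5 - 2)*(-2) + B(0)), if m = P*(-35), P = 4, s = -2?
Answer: -4547 + 280*I*√2 ≈ -4547.0 + 395.98*I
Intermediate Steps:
B(K) = -2*√(-2 + K) (B(K) = -2*√(K - 2) = -2*√(-2 + K))
m = -140 (m = 4*(-35) = -140)
-347 + m*(-5*(5 - 2)*(-2) + B(0)) = -347 - 140*(-5*(5 - 2)*(-2) - 2*√(-2 + 0)) = -347 - 140*(-5*3*(-2) - 2*I*√2) = -347 - 140*(-15*(-2) - 2*I*√2) = -347 - 140*(30 - 2*I*√2) = -347 + (-4200 + 280*I*√2) = -4547 + 280*I*√2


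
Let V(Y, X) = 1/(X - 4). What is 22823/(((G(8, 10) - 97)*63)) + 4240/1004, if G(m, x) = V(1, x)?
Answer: 1475914/3062451 ≈ 0.48194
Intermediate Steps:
V(Y, X) = 1/(-4 + X)
G(m, x) = 1/(-4 + x)
22823/(((G(8, 10) - 97)*63)) + 4240/1004 = 22823/(((1/(-4 + 10) - 97)*63)) + 4240/1004 = 22823/(((1/6 - 97)*63)) + 4240*(1/1004) = 22823/(((⅙ - 97)*63)) + 1060/251 = 22823/((-581/6*63)) + 1060/251 = 22823/(-12201/2) + 1060/251 = 22823*(-2/12201) + 1060/251 = -45646/12201 + 1060/251 = 1475914/3062451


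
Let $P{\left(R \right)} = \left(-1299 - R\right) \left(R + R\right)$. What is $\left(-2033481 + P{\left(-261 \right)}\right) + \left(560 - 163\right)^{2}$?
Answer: $-1334036$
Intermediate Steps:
$P{\left(R \right)} = 2 R \left(-1299 - R\right)$ ($P{\left(R \right)} = \left(-1299 - R\right) 2 R = 2 R \left(-1299 - R\right)$)
$\left(-2033481 + P{\left(-261 \right)}\right) + \left(560 - 163\right)^{2} = \left(-2033481 - - 522 \left(1299 - 261\right)\right) + \left(560 - 163\right)^{2} = \left(-2033481 - \left(-522\right) 1038\right) + 397^{2} = \left(-2033481 + 541836\right) + 157609 = -1491645 + 157609 = -1334036$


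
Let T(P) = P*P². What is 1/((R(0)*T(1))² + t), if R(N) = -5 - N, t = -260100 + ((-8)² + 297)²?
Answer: -1/129754 ≈ -7.7069e-6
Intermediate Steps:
T(P) = P³
t = -129779 (t = -260100 + (64 + 297)² = -260100 + 361² = -260100 + 130321 = -129779)
1/((R(0)*T(1))² + t) = 1/(((-5 - 1*0)*1³)² - 129779) = 1/(((-5 + 0)*1)² - 129779) = 1/((-5*1)² - 129779) = 1/((-5)² - 129779) = 1/(25 - 129779) = 1/(-129754) = -1/129754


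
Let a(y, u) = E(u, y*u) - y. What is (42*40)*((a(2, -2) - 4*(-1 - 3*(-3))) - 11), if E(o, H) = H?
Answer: -82320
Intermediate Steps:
a(y, u) = -y + u*y (a(y, u) = y*u - y = u*y - y = -y + u*y)
(42*40)*((a(2, -2) - 4*(-1 - 3*(-3))) - 11) = (42*40)*((2*(-1 - 2) - 4*(-1 - 3*(-3))) - 11) = 1680*((2*(-3) - 4*(-1 + 9)) - 11) = 1680*((-6 - 4*8) - 11) = 1680*((-6 - 32) - 11) = 1680*(-38 - 11) = 1680*(-49) = -82320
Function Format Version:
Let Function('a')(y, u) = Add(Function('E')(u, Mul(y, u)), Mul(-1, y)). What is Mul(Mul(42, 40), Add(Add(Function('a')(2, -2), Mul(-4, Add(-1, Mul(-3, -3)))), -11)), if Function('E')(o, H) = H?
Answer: -82320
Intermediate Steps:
Function('a')(y, u) = Add(Mul(-1, y), Mul(u, y)) (Function('a')(y, u) = Add(Mul(y, u), Mul(-1, y)) = Add(Mul(u, y), Mul(-1, y)) = Add(Mul(-1, y), Mul(u, y)))
Mul(Mul(42, 40), Add(Add(Function('a')(2, -2), Mul(-4, Add(-1, Mul(-3, -3)))), -11)) = Mul(Mul(42, 40), Add(Add(Mul(2, Add(-1, -2)), Mul(-4, Add(-1, Mul(-3, -3)))), -11)) = Mul(1680, Add(Add(Mul(2, -3), Mul(-4, Add(-1, 9))), -11)) = Mul(1680, Add(Add(-6, Mul(-4, 8)), -11)) = Mul(1680, Add(Add(-6, -32), -11)) = Mul(1680, Add(-38, -11)) = Mul(1680, -49) = -82320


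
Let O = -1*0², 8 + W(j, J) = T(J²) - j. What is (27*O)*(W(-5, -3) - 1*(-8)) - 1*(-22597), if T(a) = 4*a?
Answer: 22597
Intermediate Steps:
W(j, J) = -8 - j + 4*J² (W(j, J) = -8 + (4*J² - j) = -8 + (-j + 4*J²) = -8 - j + 4*J²)
O = 0 (O = -1*0 = 0)
(27*O)*(W(-5, -3) - 1*(-8)) - 1*(-22597) = (27*0)*((-8 - 1*(-5) + 4*(-3)²) - 1*(-8)) - 1*(-22597) = 0*((-8 + 5 + 4*9) + 8) + 22597 = 0*((-8 + 5 + 36) + 8) + 22597 = 0*(33 + 8) + 22597 = 0*41 + 22597 = 0 + 22597 = 22597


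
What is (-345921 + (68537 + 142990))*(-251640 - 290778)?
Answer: 72897724692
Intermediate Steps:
(-345921 + (68537 + 142990))*(-251640 - 290778) = (-345921 + 211527)*(-542418) = -134394*(-542418) = 72897724692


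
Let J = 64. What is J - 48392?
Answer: -48328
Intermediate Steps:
J - 48392 = 64 - 48392 = -48328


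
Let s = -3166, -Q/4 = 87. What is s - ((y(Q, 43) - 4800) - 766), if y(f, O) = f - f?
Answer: 2400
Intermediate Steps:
Q = -348 (Q = -4*87 = -348)
y(f, O) = 0
s - ((y(Q, 43) - 4800) - 766) = -3166 - ((0 - 4800) - 766) = -3166 - (-4800 - 766) = -3166 - 1*(-5566) = -3166 + 5566 = 2400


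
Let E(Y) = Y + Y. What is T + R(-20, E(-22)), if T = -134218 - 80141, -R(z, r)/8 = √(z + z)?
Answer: -214359 - 16*I*√10 ≈ -2.1436e+5 - 50.596*I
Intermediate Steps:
E(Y) = 2*Y
R(z, r) = -8*√2*√z (R(z, r) = -8*√(z + z) = -8*√2*√z)
T = -214359
T + R(-20, E(-22)) = -214359 - 8*√2*√(-20) = -214359 - 8*√2*2*I*√5 = -214359 - 16*I*√10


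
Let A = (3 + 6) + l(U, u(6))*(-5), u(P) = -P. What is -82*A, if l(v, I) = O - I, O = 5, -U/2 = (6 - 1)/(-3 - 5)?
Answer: 3772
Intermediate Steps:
U = 5/4 (U = -2*(6 - 1)/(-3 - 5) = -10/(-8) = -10*(-1)/8 = -2*(-5/8) = 5/4 ≈ 1.2500)
l(v, I) = 5 - I
A = -46 (A = (3 + 6) + (5 - (-1)*6)*(-5) = 9 + (5 - 1*(-6))*(-5) = 9 + (5 + 6)*(-5) = 9 + 11*(-5) = 9 - 55 = -46)
-82*A = -82*(-46) = 3772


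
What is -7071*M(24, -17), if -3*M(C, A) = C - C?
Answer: 0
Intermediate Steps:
M(C, A) = 0 (M(C, A) = -(C - C)/3 = -⅓*0 = 0)
-7071*M(24, -17) = -7071*0 = 0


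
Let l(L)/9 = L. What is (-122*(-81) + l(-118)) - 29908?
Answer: -21088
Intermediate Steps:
l(L) = 9*L
(-122*(-81) + l(-118)) - 29908 = (-122*(-81) + 9*(-118)) - 29908 = (9882 - 1062) - 29908 = 8820 - 29908 = -21088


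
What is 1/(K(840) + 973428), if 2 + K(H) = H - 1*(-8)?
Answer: 1/974274 ≈ 1.0264e-6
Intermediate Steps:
K(H) = 6 + H (K(H) = -2 + (H - 1*(-8)) = -2 + (H + 8) = -2 + (8 + H) = 6 + H)
1/(K(840) + 973428) = 1/((6 + 840) + 973428) = 1/(846 + 973428) = 1/974274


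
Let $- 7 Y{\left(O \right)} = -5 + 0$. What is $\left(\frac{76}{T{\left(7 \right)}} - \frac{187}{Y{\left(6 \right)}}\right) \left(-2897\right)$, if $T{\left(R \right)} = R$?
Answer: $\frac{25444351}{35} \approx 7.2698 \cdot 10^{5}$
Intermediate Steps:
$Y{\left(O \right)} = \frac{5}{7}$ ($Y{\left(O \right)} = - \frac{-5 + 0}{7} = \left(- \frac{1}{7}\right) \left(-5\right) = \frac{5}{7}$)
$\left(\frac{76}{T{\left(7 \right)}} - \frac{187}{Y{\left(6 \right)}}\right) \left(-2897\right) = \left(\frac{76}{7} - \frac{187}{\frac{5}{7}}\right) \left(-2897\right) = \left(76 \cdot \frac{1}{7} - \frac{1309}{5}\right) \left(-2897\right) = \left(\frac{76}{7} - \frac{1309}{5}\right) \left(-2897\right) = \left(- \frac{8783}{35}\right) \left(-2897\right) = \frac{25444351}{35}$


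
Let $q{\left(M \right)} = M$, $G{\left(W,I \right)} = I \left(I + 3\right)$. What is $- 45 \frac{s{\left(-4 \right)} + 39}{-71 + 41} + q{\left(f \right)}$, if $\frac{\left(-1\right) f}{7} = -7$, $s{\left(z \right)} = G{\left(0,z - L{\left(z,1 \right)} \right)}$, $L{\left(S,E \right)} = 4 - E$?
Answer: $\frac{299}{2} \approx 149.5$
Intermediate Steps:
$G{\left(W,I \right)} = I \left(3 + I\right)$
$s{\left(z \right)} = z \left(-3 + z\right)$ ($s{\left(z \right)} = \left(z - \left(4 - 1\right)\right) \left(3 - \left(4 - 1 - z\right)\right) = \left(z - \left(4 - 1\right)\right) \left(3 + \left(z - \left(4 - 1\right)\right)\right) = \left(z - 3\right) \left(3 + \left(z - 3\right)\right) = \left(-3 + z\right) \left(3 + \left(-3 + z\right)\right) = \left(-3 + z\right) z = z \left(-3 + z\right)$)
$f = 49$ ($f = \left(-7\right) \left(-7\right) = 49$)
$- 45 \frac{s{\left(-4 \right)} + 39}{-71 + 41} + q{\left(f \right)} = - 45 \frac{- 4 \left(-3 - 4\right) + 39}{-71 + 41} + 49 = - 45 \frac{\left(-4\right) \left(-7\right) + 39}{-30} + 49 = - 45 \left(28 + 39\right) \left(- \frac{1}{30}\right) + 49 = - 45 \cdot 67 \left(- \frac{1}{30}\right) + 49 = \left(-45\right) \left(- \frac{67}{30}\right) + 49 = \frac{201}{2} + 49 = \frac{299}{2}$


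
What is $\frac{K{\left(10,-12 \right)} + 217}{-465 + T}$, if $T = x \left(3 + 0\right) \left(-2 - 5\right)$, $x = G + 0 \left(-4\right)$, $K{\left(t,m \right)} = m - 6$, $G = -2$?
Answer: $- \frac{199}{423} \approx -0.47045$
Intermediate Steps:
$K{\left(t,m \right)} = -6 + m$
$x = -2$ ($x = -2 + 0 \left(-4\right) = -2 + 0 = -2$)
$T = 42$ ($T = - 2 \left(3 + 0\right) \left(-2 - 5\right) = - 2 \cdot 3 \left(-7\right) = \left(-2\right) \left(-21\right) = 42$)
$\frac{K{\left(10,-12 \right)} + 217}{-465 + T} = \frac{\left(-6 - 12\right) + 217}{-465 + 42} = \frac{-18 + 217}{-423} = 199 \left(- \frac{1}{423}\right) = - \frac{199}{423}$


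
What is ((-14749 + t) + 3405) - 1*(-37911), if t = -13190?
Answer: 13377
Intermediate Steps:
((-14749 + t) + 3405) - 1*(-37911) = ((-14749 - 13190) + 3405) - 1*(-37911) = (-27939 + 3405) + 37911 = -24534 + 37911 = 13377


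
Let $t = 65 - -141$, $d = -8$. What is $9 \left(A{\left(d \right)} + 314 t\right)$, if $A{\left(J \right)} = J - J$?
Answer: $582156$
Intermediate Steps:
$t = 206$ ($t = 65 + 141 = 206$)
$A{\left(J \right)} = 0$
$9 \left(A{\left(d \right)} + 314 t\right) = 9 \left(0 + 314 \cdot 206\right) = 9 \left(0 + 64684\right) = 9 \cdot 64684 = 582156$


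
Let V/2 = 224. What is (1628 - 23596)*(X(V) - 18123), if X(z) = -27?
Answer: 398719200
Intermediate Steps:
V = 448 (V = 2*224 = 448)
(1628 - 23596)*(X(V) - 18123) = (1628 - 23596)*(-27 - 18123) = -21968*(-18150) = 398719200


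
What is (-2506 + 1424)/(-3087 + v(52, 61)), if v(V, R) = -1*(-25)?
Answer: 541/1531 ≈ 0.35336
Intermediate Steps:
v(V, R) = 25
(-2506 + 1424)/(-3087 + v(52, 61)) = (-2506 + 1424)/(-3087 + 25) = -1082/(-3062) = -1082*(-1/3062) = 541/1531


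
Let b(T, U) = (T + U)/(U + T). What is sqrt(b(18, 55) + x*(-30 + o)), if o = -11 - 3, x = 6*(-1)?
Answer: sqrt(265) ≈ 16.279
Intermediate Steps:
x = -6
o = -14
b(T, U) = 1 (b(T, U) = (T + U)/(T + U) = 1)
sqrt(b(18, 55) + x*(-30 + o)) = sqrt(1 - 6*(-30 - 14)) = sqrt(1 - 6*(-44)) = sqrt(1 + 264) = sqrt(265)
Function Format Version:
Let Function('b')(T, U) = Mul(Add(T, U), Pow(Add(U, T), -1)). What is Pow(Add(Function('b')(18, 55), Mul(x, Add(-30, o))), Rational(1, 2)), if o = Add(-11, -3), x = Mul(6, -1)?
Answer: Pow(265, Rational(1, 2)) ≈ 16.279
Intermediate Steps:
x = -6
o = -14
Function('b')(T, U) = 1 (Function('b')(T, U) = Mul(Add(T, U), Pow(Add(T, U), -1)) = 1)
Pow(Add(Function('b')(18, 55), Mul(x, Add(-30, o))), Rational(1, 2)) = Pow(Add(1, Mul(-6, Add(-30, -14))), Rational(1, 2)) = Pow(Add(1, Mul(-6, -44)), Rational(1, 2)) = Pow(Add(1, 264), Rational(1, 2)) = Pow(265, Rational(1, 2))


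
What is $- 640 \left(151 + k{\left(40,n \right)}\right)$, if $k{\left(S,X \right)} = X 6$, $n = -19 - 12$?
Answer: $22400$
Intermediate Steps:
$n = -31$ ($n = -19 - 12 = -31$)
$k{\left(S,X \right)} = 6 X$
$- 640 \left(151 + k{\left(40,n \right)}\right) = - 640 \left(151 + 6 \left(-31\right)\right) = - 640 \left(151 - 186\right) = \left(-640\right) \left(-35\right) = 22400$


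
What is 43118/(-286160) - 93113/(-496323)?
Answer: 2622380483/71013894840 ≈ 0.036928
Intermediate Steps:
43118/(-286160) - 93113/(-496323) = 43118*(-1/286160) - 93113*(-1/496323) = -21559/143080 + 93113/496323 = 2622380483/71013894840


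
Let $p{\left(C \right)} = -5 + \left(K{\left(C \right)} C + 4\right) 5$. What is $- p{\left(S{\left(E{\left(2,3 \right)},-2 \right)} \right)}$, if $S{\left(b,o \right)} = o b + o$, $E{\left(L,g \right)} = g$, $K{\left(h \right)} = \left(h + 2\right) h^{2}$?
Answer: $-15375$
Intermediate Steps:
$K{\left(h \right)} = h^{2} \left(2 + h\right)$ ($K{\left(h \right)} = \left(2 + h\right) h^{2} = h^{2} \left(2 + h\right)$)
$S{\left(b,o \right)} = o + b o$ ($S{\left(b,o \right)} = b o + o = o + b o$)
$p{\left(C \right)} = 15 + 5 C^{3} \left(2 + C\right)$ ($p{\left(C \right)} = -5 + \left(C^{2} \left(2 + C\right) C + 4\right) 5 = -5 + \left(C^{3} \left(2 + C\right) + 4\right) 5 = -5 + \left(4 + C^{3} \left(2 + C\right)\right) 5 = -5 + \left(20 + 5 C^{3} \left(2 + C\right)\right) = 15 + 5 C^{3} \left(2 + C\right)$)
$- p{\left(S{\left(E{\left(2,3 \right)},-2 \right)} \right)} = - (15 + 5 \left(- 2 \left(1 + 3\right)\right)^{3} \left(2 - 2 \left(1 + 3\right)\right)) = - (15 + 5 \left(\left(-2\right) 4\right)^{3} \left(2 - 8\right)) = - (15 + 5 \left(-8\right)^{3} \left(2 - 8\right)) = - (15 + 5 \left(-512\right) \left(-6\right)) = - (15 + 15360) = \left(-1\right) 15375 = -15375$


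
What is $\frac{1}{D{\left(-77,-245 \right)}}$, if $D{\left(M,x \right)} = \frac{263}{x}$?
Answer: $- \frac{245}{263} \approx -0.93156$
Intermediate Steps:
$\frac{1}{D{\left(-77,-245 \right)}} = \frac{1}{263 \frac{1}{-245}} = \frac{1}{263 \left(- \frac{1}{245}\right)} = \frac{1}{- \frac{263}{245}} = - \frac{245}{263}$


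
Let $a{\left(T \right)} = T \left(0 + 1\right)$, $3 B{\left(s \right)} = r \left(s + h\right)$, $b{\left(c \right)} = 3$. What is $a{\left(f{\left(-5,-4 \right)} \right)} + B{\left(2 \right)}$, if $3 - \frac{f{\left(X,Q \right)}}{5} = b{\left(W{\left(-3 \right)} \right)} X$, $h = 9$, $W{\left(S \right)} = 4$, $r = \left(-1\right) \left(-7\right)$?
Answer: $\frac{347}{3} \approx 115.67$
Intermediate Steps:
$r = 7$
$B{\left(s \right)} = 21 + \frac{7 s}{3}$ ($B{\left(s \right)} = \frac{7 \left(s + 9\right)}{3} = \frac{7 \left(9 + s\right)}{3} = \frac{63 + 7 s}{3} = 21 + \frac{7 s}{3}$)
$f{\left(X,Q \right)} = 15 - 15 X$ ($f{\left(X,Q \right)} = 15 - 5 \cdot 3 X = 15 - 15 X$)
$a{\left(T \right)} = T$ ($a{\left(T \right)} = T 1 = T$)
$a{\left(f{\left(-5,-4 \right)} \right)} + B{\left(2 \right)} = \left(15 - -75\right) + \left(21 + \frac{7}{3} \cdot 2\right) = \left(15 + 75\right) + \left(21 + \frac{14}{3}\right) = 90 + \frac{77}{3} = \frac{347}{3}$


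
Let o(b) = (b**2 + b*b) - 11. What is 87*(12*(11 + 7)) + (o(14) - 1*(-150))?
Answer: 19323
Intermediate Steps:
o(b) = -11 + 2*b**2 (o(b) = (b**2 + b**2) - 11 = 2*b**2 - 11 = -11 + 2*b**2)
87*(12*(11 + 7)) + (o(14) - 1*(-150)) = 87*(12*(11 + 7)) + ((-11 + 2*14**2) - 1*(-150)) = 87*(12*18) + ((-11 + 2*196) + 150) = 87*216 + ((-11 + 392) + 150) = 18792 + (381 + 150) = 18792 + 531 = 19323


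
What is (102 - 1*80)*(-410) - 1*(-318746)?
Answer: 309726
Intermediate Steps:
(102 - 1*80)*(-410) - 1*(-318746) = (102 - 80)*(-410) + 318746 = 22*(-410) + 318746 = -9020 + 318746 = 309726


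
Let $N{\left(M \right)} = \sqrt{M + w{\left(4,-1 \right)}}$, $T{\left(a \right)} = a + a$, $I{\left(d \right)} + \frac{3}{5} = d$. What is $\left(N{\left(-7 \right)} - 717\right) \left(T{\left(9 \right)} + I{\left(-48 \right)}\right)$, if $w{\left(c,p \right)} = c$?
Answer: $\frac{109701}{5} - \frac{153 i \sqrt{3}}{5} \approx 21940.0 - 53.001 i$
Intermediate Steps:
$I{\left(d \right)} = - \frac{3}{5} + d$
$T{\left(a \right)} = 2 a$
$N{\left(M \right)} = \sqrt{4 + M}$ ($N{\left(M \right)} = \sqrt{M + 4} = \sqrt{4 + M}$)
$\left(N{\left(-7 \right)} - 717\right) \left(T{\left(9 \right)} + I{\left(-48 \right)}\right) = \left(\sqrt{4 - 7} - 717\right) \left(2 \cdot 9 - \frac{243}{5}\right) = \left(\sqrt{-3} - 717\right) \left(18 - \frac{243}{5}\right) = \left(i \sqrt{3} - 717\right) \left(- \frac{153}{5}\right) = \left(-717 + i \sqrt{3}\right) \left(- \frac{153}{5}\right) = \frac{109701}{5} - \frac{153 i \sqrt{3}}{5}$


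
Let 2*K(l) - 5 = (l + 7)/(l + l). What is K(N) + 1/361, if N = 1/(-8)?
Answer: -16241/1444 ≈ -11.247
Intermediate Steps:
N = -1/8 ≈ -0.12500
K(l) = 5/2 + (7 + l)/(4*l) (K(l) = 5/2 + ((l + 7)/(l + l))/2 = 5/2 + ((7 + l)/((2*l)))/2 = 5/2 + ((7 + l)*(1/(2*l)))/2 = 5/2 + ((7 + l)/(2*l))/2 = 5/2 + (7 + l)/(4*l))
K(N) + 1/361 = (7 + 11*(-1/8))/(4*(-1/8)) + 1/361 = (1/4)*(-8)*(7 - 11/8) + 1/361 = (1/4)*(-8)*(45/8) + 1/361 = -45/4 + 1/361 = -16241/1444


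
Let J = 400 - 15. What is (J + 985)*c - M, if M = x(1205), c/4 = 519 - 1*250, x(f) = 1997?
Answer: 1472123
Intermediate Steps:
c = 1076 (c = 4*(519 - 1*250) = 4*(519 - 250) = 4*269 = 1076)
J = 385
M = 1997
(J + 985)*c - M = (385 + 985)*1076 - 1*1997 = 1370*1076 - 1997 = 1474120 - 1997 = 1472123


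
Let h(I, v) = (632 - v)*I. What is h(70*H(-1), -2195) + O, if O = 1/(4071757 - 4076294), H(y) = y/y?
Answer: 897826929/4537 ≈ 1.9789e+5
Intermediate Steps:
H(y) = 1
O = -1/4537 (O = 1/(-4537) = -1/4537 ≈ -0.00022041)
h(I, v) = I*(632 - v)
h(70*H(-1), -2195) + O = (70*1)*(632 - 1*(-2195)) - 1/4537 = 70*(632 + 2195) - 1/4537 = 70*2827 - 1/4537 = 197890 - 1/4537 = 897826929/4537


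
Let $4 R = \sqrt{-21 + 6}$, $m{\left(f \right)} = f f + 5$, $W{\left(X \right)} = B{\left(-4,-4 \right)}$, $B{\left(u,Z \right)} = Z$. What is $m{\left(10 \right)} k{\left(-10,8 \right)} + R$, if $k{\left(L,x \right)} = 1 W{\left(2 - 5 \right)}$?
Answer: $-420 + \frac{i \sqrt{15}}{4} \approx -420.0 + 0.96825 i$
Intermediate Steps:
$W{\left(X \right)} = -4$
$k{\left(L,x \right)} = -4$ ($k{\left(L,x \right)} = 1 \left(-4\right) = -4$)
$m{\left(f \right)} = 5 + f^{2}$ ($m{\left(f \right)} = f^{2} + 5 = 5 + f^{2}$)
$R = \frac{i \sqrt{15}}{4}$ ($R = \frac{\sqrt{-21 + 6}}{4} = \frac{\sqrt{-15}}{4} = \frac{i \sqrt{15}}{4} \approx 0.96825 i$)
$m{\left(10 \right)} k{\left(-10,8 \right)} + R = \left(5 + 10^{2}\right) \left(-4\right) + \frac{i \sqrt{15}}{4} = \left(5 + 100\right) \left(-4\right) + \frac{i \sqrt{15}}{4} = 105 \left(-4\right) + \frac{i \sqrt{15}}{4} = -420 + \frac{i \sqrt{15}}{4}$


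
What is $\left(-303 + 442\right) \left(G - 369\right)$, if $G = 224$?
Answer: $-20155$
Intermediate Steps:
$\left(-303 + 442\right) \left(G - 369\right) = \left(-303 + 442\right) \left(224 - 369\right) = 139 \left(-145\right) = -20155$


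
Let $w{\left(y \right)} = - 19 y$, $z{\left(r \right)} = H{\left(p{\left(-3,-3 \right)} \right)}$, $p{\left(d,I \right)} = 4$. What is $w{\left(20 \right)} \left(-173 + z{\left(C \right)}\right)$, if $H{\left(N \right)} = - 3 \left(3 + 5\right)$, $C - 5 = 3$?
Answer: $74860$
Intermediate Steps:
$C = 8$ ($C = 5 + 3 = 8$)
$H{\left(N \right)} = -24$ ($H{\left(N \right)} = \left(-3\right) 8 = -24$)
$z{\left(r \right)} = -24$
$w{\left(20 \right)} \left(-173 + z{\left(C \right)}\right) = \left(-19\right) 20 \left(-173 - 24\right) = \left(-380\right) \left(-197\right) = 74860$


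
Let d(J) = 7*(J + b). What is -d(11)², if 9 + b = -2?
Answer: 0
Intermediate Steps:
b = -11 (b = -9 - 2 = -11)
d(J) = -77 + 7*J (d(J) = 7*(J - 11) = 7*(-11 + J) = -77 + 7*J)
-d(11)² = -(-77 + 7*11)² = -(-77 + 77)² = -1*0² = -1*0 = 0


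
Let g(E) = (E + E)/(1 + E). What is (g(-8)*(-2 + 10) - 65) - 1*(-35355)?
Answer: 247158/7 ≈ 35308.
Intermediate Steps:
g(E) = 2*E/(1 + E) (g(E) = (2*E)/(1 + E) = 2*E/(1 + E))
(g(-8)*(-2 + 10) - 65) - 1*(-35355) = ((2*(-8)/(1 - 8))*(-2 + 10) - 65) - 1*(-35355) = ((2*(-8)/(-7))*8 - 65) + 35355 = ((2*(-8)*(-1/7))*8 - 65) + 35355 = ((16/7)*8 - 65) + 35355 = (128/7 - 65) + 35355 = -327/7 + 35355 = 247158/7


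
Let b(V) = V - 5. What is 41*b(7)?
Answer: 82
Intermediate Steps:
b(V) = -5 + V
41*b(7) = 41*(-5 + 7) = 41*2 = 82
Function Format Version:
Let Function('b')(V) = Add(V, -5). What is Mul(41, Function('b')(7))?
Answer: 82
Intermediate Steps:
Function('b')(V) = Add(-5, V)
Mul(41, Function('b')(7)) = Mul(41, Add(-5, 7)) = Mul(41, 2) = 82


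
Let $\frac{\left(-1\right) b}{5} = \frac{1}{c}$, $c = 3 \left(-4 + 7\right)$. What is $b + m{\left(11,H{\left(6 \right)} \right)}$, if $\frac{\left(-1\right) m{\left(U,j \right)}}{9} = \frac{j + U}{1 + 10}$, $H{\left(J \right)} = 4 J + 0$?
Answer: $- \frac{2890}{99} \approx -29.192$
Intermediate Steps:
$H{\left(J \right)} = 4 J$
$c = 9$ ($c = 3 \cdot 3 = 9$)
$m{\left(U,j \right)} = - \frac{9 U}{11} - \frac{9 j}{11}$ ($m{\left(U,j \right)} = - 9 \frac{j + U}{1 + 10} = - 9 \frac{U + j}{11} = - 9 \left(U + j\right) \frac{1}{11} = - 9 \left(\frac{U}{11} + \frac{j}{11}\right) = - \frac{9 U}{11} - \frac{9 j}{11}$)
$b = - \frac{5}{9} \approx -0.55556$
$b + m{\left(11,H{\left(6 \right)} \right)} = - \frac{5}{9} - \left(9 + \frac{9 \cdot 4 \cdot 6}{11}\right) = - \frac{5}{9} - \frac{315}{11} = - \frac{2890}{99}$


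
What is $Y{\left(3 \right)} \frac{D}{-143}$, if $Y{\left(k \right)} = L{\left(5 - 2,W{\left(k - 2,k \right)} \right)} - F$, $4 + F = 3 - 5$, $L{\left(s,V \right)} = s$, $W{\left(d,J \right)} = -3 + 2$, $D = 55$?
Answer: $- \frac{45}{13} \approx -3.4615$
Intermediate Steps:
$W{\left(d,J \right)} = -1$
$F = -6$ ($F = -4 + \left(3 - 5\right) = -4 - 2 = -6$)
$Y{\left(k \right)} = 9$ ($Y{\left(k \right)} = \left(5 - 2\right) - -6 = 3 + 6 = 9$)
$Y{\left(3 \right)} \frac{D}{-143} = 9 \frac{55}{-143} = 9 \cdot 55 \left(- \frac{1}{143}\right) = 9 \left(- \frac{5}{13}\right) = - \frac{45}{13}$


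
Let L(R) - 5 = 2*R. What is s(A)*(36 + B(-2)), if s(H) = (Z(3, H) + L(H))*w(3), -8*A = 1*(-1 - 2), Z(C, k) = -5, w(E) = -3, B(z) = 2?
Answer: -171/2 ≈ -85.500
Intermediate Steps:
L(R) = 5 + 2*R
A = 3/8 (A = -(-1 - 2)/8 = -(-3)/8 = -⅛*(-3) = 3/8 ≈ 0.37500)
s(H) = -6*H (s(H) = (-5 + (5 + 2*H))*(-3) = (2*H)*(-3) = -6*H)
s(A)*(36 + B(-2)) = (-6*3/8)*(36 + 2) = -9/4*38 = -171/2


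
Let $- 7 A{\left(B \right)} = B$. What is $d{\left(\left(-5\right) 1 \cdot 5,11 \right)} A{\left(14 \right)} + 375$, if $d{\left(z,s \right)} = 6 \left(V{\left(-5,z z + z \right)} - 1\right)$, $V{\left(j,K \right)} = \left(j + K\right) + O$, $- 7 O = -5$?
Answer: $- \frac{47331}{7} \approx -6761.6$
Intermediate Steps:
$O = \frac{5}{7}$ ($O = \left(- \frac{1}{7}\right) \left(-5\right) = \frac{5}{7} \approx 0.71429$)
$A{\left(B \right)} = - \frac{B}{7}$
$V{\left(j,K \right)} = \frac{5}{7} + K + j$ ($V{\left(j,K \right)} = \left(j + K\right) + \frac{5}{7} = \left(K + j\right) + \frac{5}{7} = \frac{5}{7} + K + j$)
$d{\left(z,s \right)} = - \frac{222}{7} + 6 z + 6 z^{2}$ ($d{\left(z,s \right)} = 6 \left(\left(\frac{5}{7} + \left(z z + z\right) - 5\right) - 1\right) = 6 \left(\left(\frac{5}{7} + \left(z^{2} + z\right) - 5\right) - 1\right) = 6 \left(\left(\frac{5}{7} + \left(z + z^{2}\right) - 5\right) - 1\right) = 6 \left(\left(- \frac{30}{7} + z + z^{2}\right) - 1\right) = 6 \left(- \frac{37}{7} + z + z^{2}\right) = - \frac{222}{7} + 6 z + 6 z^{2}$)
$d{\left(\left(-5\right) 1 \cdot 5,11 \right)} A{\left(14 \right)} + 375 = \left(- \frac{222}{7} + 6 \left(-5\right) 1 \cdot 5 \left(1 + \left(-5\right) 1 \cdot 5\right)\right) \left(\left(- \frac{1}{7}\right) 14\right) + 375 = \left(- \frac{222}{7} + 6 \left(\left(-5\right) 5\right) \left(1 - 25\right)\right) \left(-2\right) + 375 = \left(- \frac{222}{7} + 6 \left(-25\right) \left(1 - 25\right)\right) \left(-2\right) + 375 = \left(- \frac{222}{7} + 6 \left(-25\right) \left(-24\right)\right) \left(-2\right) + 375 = \left(- \frac{222}{7} + 3600\right) \left(-2\right) + 375 = \frac{24978}{7} \left(-2\right) + 375 = - \frac{49956}{7} + 375 = - \frac{47331}{7}$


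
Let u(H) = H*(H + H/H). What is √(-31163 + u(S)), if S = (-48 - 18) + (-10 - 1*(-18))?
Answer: I*√27857 ≈ 166.9*I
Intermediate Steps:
S = -58 (S = -66 + (-10 + 18) = -66 + 8 = -58)
u(H) = H*(1 + H) (u(H) = H*(H + 1) = H*(1 + H))
√(-31163 + u(S)) = √(-31163 - 58*(1 - 58)) = √(-31163 - 58*(-57)) = √(-31163 + 3306) = √(-27857) = I*√27857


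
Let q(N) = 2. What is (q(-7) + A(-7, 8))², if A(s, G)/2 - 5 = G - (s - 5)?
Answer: 2704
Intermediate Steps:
A(s, G) = 20 - 2*s + 2*G (A(s, G) = 10 + 2*(G - (s - 5)) = 10 + 2*(G - (-5 + s)) = 10 + 2*(G + (5 - s)) = 10 + 2*(5 + G - s) = 10 + (10 - 2*s + 2*G) = 20 - 2*s + 2*G)
(q(-7) + A(-7, 8))² = (2 + (20 - 2*(-7) + 2*8))² = (2 + (20 + 14 + 16))² = (2 + 50)² = 52² = 2704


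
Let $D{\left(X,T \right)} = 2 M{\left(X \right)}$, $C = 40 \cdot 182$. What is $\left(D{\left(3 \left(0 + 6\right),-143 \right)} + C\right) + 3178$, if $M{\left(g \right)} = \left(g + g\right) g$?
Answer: $11754$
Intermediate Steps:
$M{\left(g \right)} = 2 g^{2}$ ($M{\left(g \right)} = 2 g g = 2 g^{2}$)
$C = 7280$
$D{\left(X,T \right)} = 4 X^{2}$ ($D{\left(X,T \right)} = 2 \cdot 2 X^{2} = 4 X^{2}$)
$\left(D{\left(3 \left(0 + 6\right),-143 \right)} + C\right) + 3178 = \left(4 \left(3 \left(0 + 6\right)\right)^{2} + 7280\right) + 3178 = \left(4 \left(3 \cdot 6\right)^{2} + 7280\right) + 3178 = \left(4 \cdot 18^{2} + 7280\right) + 3178 = \left(4 \cdot 324 + 7280\right) + 3178 = \left(1296 + 7280\right) + 3178 = 8576 + 3178 = 11754$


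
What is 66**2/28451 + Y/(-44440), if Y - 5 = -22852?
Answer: 76690967/114942040 ≈ 0.66721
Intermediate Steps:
Y = -22847 (Y = 5 - 22852 = -22847)
66**2/28451 + Y/(-44440) = 66**2/28451 - 22847/(-44440) = 4356*(1/28451) - 22847*(-1/44440) = 4356/28451 + 2077/4040 = 76690967/114942040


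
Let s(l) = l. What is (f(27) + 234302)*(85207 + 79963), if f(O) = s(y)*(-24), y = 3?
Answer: 38687769100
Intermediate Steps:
f(O) = -72 (f(O) = 3*(-24) = -72)
(f(27) + 234302)*(85207 + 79963) = (-72 + 234302)*(85207 + 79963) = 234230*165170 = 38687769100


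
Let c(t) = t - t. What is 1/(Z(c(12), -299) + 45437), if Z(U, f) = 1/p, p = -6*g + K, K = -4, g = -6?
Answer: 32/1453985 ≈ 2.2008e-5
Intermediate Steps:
p = 32 (p = -6*(-6) - 4 = 36 - 4 = 32)
c(t) = 0
Z(U, f) = 1/32
1/(Z(c(12), -299) + 45437) = 1/(1/32 + 45437) = 1/(1453985/32) = 32/1453985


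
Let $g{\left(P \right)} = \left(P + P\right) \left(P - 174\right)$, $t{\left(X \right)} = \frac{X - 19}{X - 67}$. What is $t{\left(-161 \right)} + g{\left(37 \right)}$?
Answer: $- \frac{192607}{19} \approx -10137.0$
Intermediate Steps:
$t{\left(X \right)} = \frac{-19 + X}{-67 + X}$
$g{\left(P \right)} = 2 P \left(-174 + P\right)$
$t{\left(-161 \right)} + g{\left(37 \right)} = \frac{-19 - 161}{-67 - 161} + 2 \cdot 37 \left(-174 + 37\right) = \frac{1}{-228} \left(-180\right) + 2 \cdot 37 \left(-137\right) = \left(- \frac{1}{228}\right) \left(-180\right) - 10138 = \frac{15}{19} - 10138 = - \frac{192607}{19}$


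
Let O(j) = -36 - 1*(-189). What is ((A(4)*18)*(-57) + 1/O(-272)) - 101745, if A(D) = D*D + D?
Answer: -18706544/153 ≈ -1.2227e+5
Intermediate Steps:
O(j) = 153 (O(j) = -36 + 189 = 153)
A(D) = D + D**2 (A(D) = D**2 + D = D + D**2)
((A(4)*18)*(-57) + 1/O(-272)) - 101745 = (((4*(1 + 4))*18)*(-57) + 1/153) - 101745 = (((4*5)*18)*(-57) + 1/153) - 101745 = ((20*18)*(-57) + 1/153) - 101745 = (360*(-57) + 1/153) - 101745 = (-20520 + 1/153) - 101745 = -3139559/153 - 101745 = -18706544/153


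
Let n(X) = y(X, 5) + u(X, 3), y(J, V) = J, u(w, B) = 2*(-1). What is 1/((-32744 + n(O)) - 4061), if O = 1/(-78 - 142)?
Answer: -220/8097541 ≈ -2.7169e-5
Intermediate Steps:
u(w, B) = -2
O = -1/220 (O = 1/(-220) = -1/220 ≈ -0.0045455)
n(X) = -2 + X (n(X) = X - 2 = -2 + X)
1/((-32744 + n(O)) - 4061) = 1/((-32744 + (-2 - 1/220)) - 4061) = 1/((-32744 - 441/220) - 4061) = 1/(-7204121/220 - 4061) = 1/(-8097541/220) = -220/8097541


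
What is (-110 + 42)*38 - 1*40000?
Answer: -42584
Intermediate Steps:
(-110 + 42)*38 - 1*40000 = -68*38 - 40000 = -2584 - 40000 = -42584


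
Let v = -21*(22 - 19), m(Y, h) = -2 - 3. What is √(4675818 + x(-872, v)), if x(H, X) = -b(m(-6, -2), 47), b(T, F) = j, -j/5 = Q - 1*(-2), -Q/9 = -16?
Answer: 2*√1169137 ≈ 2162.5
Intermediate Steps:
Q = 144 (Q = -9*(-16) = 144)
j = -730 (j = -5*(144 - 1*(-2)) = -5*(144 + 2) = -5*146 = -730)
m(Y, h) = -5
v = -63 (v = -21*3 = -63)
b(T, F) = -730
x(H, X) = 730 (x(H, X) = -1*(-730) = 730)
√(4675818 + x(-872, v)) = √(4675818 + 730) = √4676548 = 2*√1169137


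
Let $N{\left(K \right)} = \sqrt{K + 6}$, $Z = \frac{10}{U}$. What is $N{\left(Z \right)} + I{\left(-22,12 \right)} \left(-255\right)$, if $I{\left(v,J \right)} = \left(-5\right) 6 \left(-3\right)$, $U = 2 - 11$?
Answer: $-22950 + \frac{2 \sqrt{11}}{3} \approx -22948.0$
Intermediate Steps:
$U = -9$
$I{\left(v,J \right)} = 90$ ($I{\left(v,J \right)} = \left(-30\right) \left(-3\right) = 90$)
$Z = - \frac{10}{9}$ ($Z = \frac{10}{-9} = 10 \left(- \frac{1}{9}\right) = - \frac{10}{9} \approx -1.1111$)
$N{\left(K \right)} = \sqrt{6 + K}$
$N{\left(Z \right)} + I{\left(-22,12 \right)} \left(-255\right) = \sqrt{6 - \frac{10}{9}} + 90 \left(-255\right) = \sqrt{\frac{44}{9}} - 22950 = \frac{2 \sqrt{11}}{3} - 22950 = -22950 + \frac{2 \sqrt{11}}{3}$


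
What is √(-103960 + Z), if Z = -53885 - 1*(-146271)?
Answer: 3*I*√1286 ≈ 107.58*I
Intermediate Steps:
Z = 92386 (Z = -53885 + 146271 = 92386)
√(-103960 + Z) = √(-103960 + 92386) = √(-11574) = 3*I*√1286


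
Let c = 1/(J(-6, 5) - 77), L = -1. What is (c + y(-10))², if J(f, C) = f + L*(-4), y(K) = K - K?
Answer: 1/6241 ≈ 0.00016023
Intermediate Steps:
y(K) = 0
J(f, C) = 4 + f (J(f, C) = f - 1*(-4) = f + 4 = 4 + f)
c = -1/79 (c = 1/((4 - 6) - 77) = 1/(-2 - 77) = 1/(-79) = -1/79 ≈ -0.012658)
(c + y(-10))² = (-1/79 + 0)² = (-1/79)² = 1/6241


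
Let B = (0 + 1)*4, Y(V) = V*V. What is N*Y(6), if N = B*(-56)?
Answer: -8064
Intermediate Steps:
Y(V) = V²
B = 4 (B = 1*4 = 4)
N = -224 (N = 4*(-56) = -224)
N*Y(6) = -224*6² = -224*36 = -8064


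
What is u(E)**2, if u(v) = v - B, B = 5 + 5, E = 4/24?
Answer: 3481/36 ≈ 96.694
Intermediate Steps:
E = 1/6 (E = 4*(1/24) = 1/6 ≈ 0.16667)
B = 10
u(v) = -10 + v (u(v) = v - 1*10 = v - 10 = -10 + v)
u(E)**2 = (-10 + 1/6)**2 = (-59/6)**2 = 3481/36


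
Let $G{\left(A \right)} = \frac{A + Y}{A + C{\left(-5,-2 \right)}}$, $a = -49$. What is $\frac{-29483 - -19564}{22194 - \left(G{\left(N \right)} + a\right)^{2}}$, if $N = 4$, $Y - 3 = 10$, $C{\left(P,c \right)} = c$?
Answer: $- \frac{5668}{11745} \approx -0.48259$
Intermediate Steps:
$Y = 13$ ($Y = 3 + 10 = 13$)
$G{\left(A \right)} = \frac{13 + A}{-2 + A}$ ($G{\left(A \right)} = \frac{A + 13}{A - 2} = \frac{13 + A}{-2 + A}$)
$\frac{-29483 - -19564}{22194 - \left(G{\left(N \right)} + a\right)^{2}} = \frac{-29483 - -19564}{22194 - \left(\frac{13 + 4}{-2 + 4} - 49\right)^{2}} = \frac{-29483 + 19564}{22194 - \left(\frac{1}{2} \cdot 17 - 49\right)^{2}} = - \frac{9919}{22194 - \left(\frac{1}{2} \cdot 17 - 49\right)^{2}} = - \frac{9919}{22194 - \left(\frac{17}{2} - 49\right)^{2}} = - \frac{9919}{22194 - \left(- \frac{81}{2}\right)^{2}} = - \frac{9919}{22194 - \frac{6561}{4}} = - \frac{9919}{\frac{82215}{4}} = \left(-9919\right) \frac{4}{82215} = - \frac{5668}{11745}$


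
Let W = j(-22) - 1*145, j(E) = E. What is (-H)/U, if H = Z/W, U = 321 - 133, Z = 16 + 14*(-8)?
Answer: -24/7849 ≈ -0.0030577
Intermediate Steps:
W = -167 (W = -22 - 1*145 = -22 - 145 = -167)
Z = -96 (Z = 16 - 112 = -96)
U = 188
H = 96/167 (H = -96/(-167) = -96*(-1/167) = 96/167 ≈ 0.57485)
(-H)/U = -1*96/167/188 = -96/167*1/188 = -24/7849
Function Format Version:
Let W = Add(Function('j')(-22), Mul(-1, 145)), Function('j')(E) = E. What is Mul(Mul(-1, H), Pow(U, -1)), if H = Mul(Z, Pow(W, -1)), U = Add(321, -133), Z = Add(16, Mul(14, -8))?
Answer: Rational(-24, 7849) ≈ -0.0030577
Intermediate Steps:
W = -167 (W = Add(-22, Mul(-1, 145)) = Add(-22, -145) = -167)
Z = -96 (Z = Add(16, -112) = -96)
U = 188
H = Rational(96, 167) (H = Mul(-96, Pow(-167, -1)) = Mul(-96, Rational(-1, 167)) = Rational(96, 167) ≈ 0.57485)
Mul(Mul(-1, H), Pow(U, -1)) = Mul(Mul(-1, Rational(96, 167)), Pow(188, -1)) = Mul(Rational(-96, 167), Rational(1, 188)) = Rational(-24, 7849)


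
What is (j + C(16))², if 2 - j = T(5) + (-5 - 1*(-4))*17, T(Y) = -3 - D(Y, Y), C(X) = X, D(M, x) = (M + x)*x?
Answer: 7744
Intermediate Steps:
D(M, x) = x*(M + x)
T(Y) = -3 - 2*Y² (T(Y) = -3 - Y*(Y + Y) = -3 - Y*2*Y = -3 - 2*Y²)
j = 72 (j = 2 - ((-3 - 2*5²) + (-5 - 1*(-4))*17) = 2 - ((-3 - 2*25) + (-5 + 4)*17) = 2 - ((-3 - 50) - 1*17) = 2 - (-53 - 17) = 2 - 1*(-70) = 2 + 70 = 72)
(j + C(16))² = (72 + 16)² = 88² = 7744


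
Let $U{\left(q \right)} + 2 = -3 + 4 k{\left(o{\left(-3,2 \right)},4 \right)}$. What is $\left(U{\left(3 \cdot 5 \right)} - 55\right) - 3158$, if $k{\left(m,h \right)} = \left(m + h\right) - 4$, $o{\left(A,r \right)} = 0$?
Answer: $-3218$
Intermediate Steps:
$k{\left(m,h \right)} = -4 + h + m$ ($k{\left(m,h \right)} = \left(h + m\right) - 4 = -4 + h + m$)
$U{\left(q \right)} = -5$ ($U{\left(q \right)} = -2 - \left(3 - 4 \left(-4 + 4 + 0\right)\right) = -2 + \left(-3 + 4 \cdot 0\right) = -2 + \left(-3 + 0\right) = -2 - 3 = -5$)
$\left(U{\left(3 \cdot 5 \right)} - 55\right) - 3158 = \left(-5 - 55\right) - 3158 = -60 - 3158 = -3218$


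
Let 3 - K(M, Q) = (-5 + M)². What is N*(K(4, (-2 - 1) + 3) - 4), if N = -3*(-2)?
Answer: -12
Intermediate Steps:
N = 6
K(M, Q) = 3 - (-5 + M)²
N*(K(4, (-2 - 1) + 3) - 4) = 6*((3 - (-5 + 4)²) - 4) = 6*((3 - 1*(-1)²) - 4) = 6*((3 - 1*1) - 4) = 6*((3 - 1) - 4) = 6*(2 - 4) = 6*(-2) = -12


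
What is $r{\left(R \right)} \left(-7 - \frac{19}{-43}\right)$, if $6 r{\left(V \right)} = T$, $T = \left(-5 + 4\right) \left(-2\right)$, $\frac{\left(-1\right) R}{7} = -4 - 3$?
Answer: $- \frac{94}{43} \approx -2.186$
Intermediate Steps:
$R = 49$ ($R = - 7 \left(-4 - 3\right) = \left(-7\right) \left(-7\right) = 49$)
$T = 2$ ($T = \left(-1\right) \left(-2\right) = 2$)
$r{\left(V \right)} = \frac{1}{3}$ ($r{\left(V \right)} = \frac{1}{6} \cdot 2 = \frac{1}{3}$)
$r{\left(R \right)} \left(-7 - \frac{19}{-43}\right) = \frac{-7 - \frac{19}{-43}}{3} = \frac{-7 - - \frac{19}{43}}{3} = \frac{-7 + \frac{19}{43}}{3} = \frac{1}{3} \left(- \frac{282}{43}\right) = - \frac{94}{43}$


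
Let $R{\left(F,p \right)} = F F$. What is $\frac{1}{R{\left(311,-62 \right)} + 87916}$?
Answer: $\frac{1}{184637} \approx 5.416 \cdot 10^{-6}$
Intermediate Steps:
$R{\left(F,p \right)} = F^{2}$
$\frac{1}{R{\left(311,-62 \right)} + 87916} = \frac{1}{311^{2} + 87916} = \frac{1}{96721 + 87916} = \frac{1}{184637}$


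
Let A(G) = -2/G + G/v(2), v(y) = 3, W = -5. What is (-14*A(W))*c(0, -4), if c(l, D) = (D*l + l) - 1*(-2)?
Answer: 532/15 ≈ 35.467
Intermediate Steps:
A(G) = -2/G + G/3
c(l, D) = 2 + l + D*l (c(l, D) = (l + D*l) + 2 = 2 + l + D*l)
(-14*A(W))*c(0, -4) = (-14*(-2/(-5) + (1/3)*(-5)))*(2 + 0 - 4*0) = (-14*(-2*(-1/5) - 5/3))*(2 + 0 + 0) = -14*(2/5 - 5/3)*2 = -14*(-19/15)*2 = (266/15)*2 = 532/15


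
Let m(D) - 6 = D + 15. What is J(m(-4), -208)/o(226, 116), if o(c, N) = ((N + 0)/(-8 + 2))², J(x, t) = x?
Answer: 153/3364 ≈ 0.045482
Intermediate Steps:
m(D) = 21 + D (m(D) = 6 + (D + 15) = 6 + (15 + D) = 21 + D)
o(c, N) = N²/36 (o(c, N) = (N/(-6))² = (N*(-⅙))² = (-N/6)² = N²/36)
J(m(-4), -208)/o(226, 116) = (21 - 4)/(((1/36)*116²)) = 17/(((1/36)*13456)) = 17/(3364/9) = 17*(9/3364) = 153/3364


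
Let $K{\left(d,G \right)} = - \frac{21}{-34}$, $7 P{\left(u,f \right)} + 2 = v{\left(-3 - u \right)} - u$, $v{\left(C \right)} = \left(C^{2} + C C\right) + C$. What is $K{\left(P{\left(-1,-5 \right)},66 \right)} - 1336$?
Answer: $- \frac{45403}{34} \approx -1335.4$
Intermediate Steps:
$v{\left(C \right)} = C + 2 C^{2}$ ($v{\left(C \right)} = \left(C^{2} + C^{2}\right) + C = 2 C^{2} + C = C + 2 C^{2}$)
$P{\left(u,f \right)} = - \frac{2}{7} - \frac{u}{7} + \frac{\left(-5 - 2 u\right) \left(-3 - u\right)}{7}$ ($P{\left(u,f \right)} = - \frac{2}{7} + \frac{\left(-3 - u\right) \left(1 + 2 \left(-3 - u\right)\right) - u}{7} = - \frac{2}{7} + \frac{\left(-3 - u\right) \left(1 - \left(6 + 2 u\right)\right) - u}{7} = - \frac{2}{7} + \frac{\left(-3 - u\right) \left(-5 - 2 u\right) - u}{7} = - \frac{2}{7} + \frac{\left(-5 - 2 u\right) \left(-3 - u\right) - u}{7} = - \frac{2}{7} + \frac{- u + \left(-5 - 2 u\right) \left(-3 - u\right)}{7} = - \frac{2}{7} - \left(\frac{u}{7} - \frac{\left(-5 - 2 u\right) \left(-3 - u\right)}{7}\right) = - \frac{2}{7} - \frac{u}{7} + \frac{\left(-5 - 2 u\right) \left(-3 - u\right)}{7}$)
$K{\left(d,G \right)} = \frac{21}{34}$ ($K{\left(d,G \right)} = \left(-21\right) \left(- \frac{1}{34}\right) = \frac{21}{34}$)
$K{\left(P{\left(-1,-5 \right)},66 \right)} - 1336 = \frac{21}{34} - 1336 = - \frac{45403}{34}$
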